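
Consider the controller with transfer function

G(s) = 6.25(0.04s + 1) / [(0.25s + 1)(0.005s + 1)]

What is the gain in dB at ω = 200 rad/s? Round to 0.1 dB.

At ω = 200 rad/s:
zero (1 + j200·0.04) = 1 + j8 → |·| ≈ 8.0623, ∠ ≈ 82.87°
pole (1 + j200·0.25) = 1 + j50 → |·| ≈ 50.01, ∠ ≈ 88.85°
pole (1 + j200·0.005) = 1 + j1 → |·| ≈ 1.4142, ∠ ≈ 45.00°
|G| = 6.25 · 8.0623 / (50.01 · 1.4142) ≈ 0.71248
Gain = 20 log₁₀(0.71248) ≈ -2.94 dB

-2.9 dB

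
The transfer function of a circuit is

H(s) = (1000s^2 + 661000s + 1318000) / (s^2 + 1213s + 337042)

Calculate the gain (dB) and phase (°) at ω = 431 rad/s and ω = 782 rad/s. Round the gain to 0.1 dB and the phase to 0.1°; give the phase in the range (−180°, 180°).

Substitute s = j431:
Numerator: 1000(j431)^2 + 661000(j431) + 1318000 = -184443000 + j284891000
Denominator: (j431)^2 + 1213(j431) + 337042 = 151281 + j522803
|N| = √(184443000² + 284891000²) ≈ 3.3938e+08, ∠N ≈ 122.92°
|D| = √(151281² + 522803²) ≈ 5.4425e+05, ∠D ≈ 73.86°
|H| = 3.3938e+08 / 5.4425e+05 ≈ 623.57
Gain = 20 log₁₀(623.57) ≈ 55.90 dB
∠H = 122.92° − 73.86° = 49.06°

Substitute s = j782:
Numerator: 1000(j782)^2 + 661000(j782) + 1318000 = -610206000 + j516902000
Denominator: (j782)^2 + 1213(j782) + 337042 = -274482 + j948566
|N| = √(610206000² + 516902000²) ≈ 7.9971e+08, ∠N ≈ 139.73°
|D| = √(274482² + 948566²) ≈ 9.8748e+05, ∠D ≈ 106.14°
|H| = 7.9971e+08 / 9.8748e+05 ≈ 809.85
Gain = 20 log₁₀(809.85) ≈ 58.17 dB
∠H = 139.73° − 106.14° = 33.59°

ω = 431: 55.9 dB, 49.1°; ω = 782: 58.2 dB, 33.6°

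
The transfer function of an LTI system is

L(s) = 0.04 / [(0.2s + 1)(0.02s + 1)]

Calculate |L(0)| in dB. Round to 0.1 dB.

-28.0 dB

L(0) = 0.04 · 1 / 1 = 0.04
20 log₁₀(0.04) ≈ -27.96 dB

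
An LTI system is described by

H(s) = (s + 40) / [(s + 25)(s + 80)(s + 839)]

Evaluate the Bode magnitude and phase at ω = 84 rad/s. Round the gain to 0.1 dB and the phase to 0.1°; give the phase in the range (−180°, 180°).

-99.3 dB, -61.0°

At s = jω = j84:
zero (s+40): 40 + j84 → |·| = √(40²+84²) = √8656 ≈ 93.038, ∠ = arctan(84/40) ≈ 64.54°
pole (s+25): 25 + j84 → |·| = √(25²+84²) = √7681 ≈ 87.641, ∠ = arctan(84/25) ≈ 73.43°
pole (s+80): 80 + j84 → |·| = √(80²+84²) = √13456 ≈ 116, ∠ = arctan(84/80) ≈ 46.40°
pole (s+839): 839 + j84 → |·| = √(839²+84²) = √710977 ≈ 843.19, ∠ = arctan(84/839) ≈ 5.72°
|H| = 1 · 93.038 / 8.5722e+06 ≈ 1.0853e-05
Gain = 20 log₁₀(1.0853e-05) ≈ -99.29 dB
∠H = 64.54° − 125.55° = -61.01°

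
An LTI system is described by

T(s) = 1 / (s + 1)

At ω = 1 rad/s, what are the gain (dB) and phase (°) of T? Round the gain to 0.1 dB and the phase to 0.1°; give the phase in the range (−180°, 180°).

At s = jω = j1:
pole (s+1): 1 + j1 → |·| = √(1²+1²) = √2 ≈ 1.4142, ∠ = arctan(1/1) ≈ 45.00°
|T| = 1 / 1.4142 ≈ 0.70711
Gain = 20 log₁₀(0.70711) ≈ -3.01 dB
∠T = 0.00° − 45.00° = -45.00°

-3.0 dB, -45.0°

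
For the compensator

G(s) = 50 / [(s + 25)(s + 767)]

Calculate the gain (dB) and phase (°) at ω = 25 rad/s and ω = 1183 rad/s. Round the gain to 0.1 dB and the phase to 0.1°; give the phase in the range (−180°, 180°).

ω = 25: -54.7 dB, -46.9°; ω = 1183: -90.5 dB, -145.8°

At s = jω = j25:
pole (s+25): 25 + j25 → |·| = √(25²+25²) = √1250 ≈ 35.355, ∠ = arctan(25/25) ≈ 45.00°
pole (s+767): 767 + j25 → |·| = √(767²+25²) = √588914 ≈ 767.41, ∠ = arctan(25/767) ≈ 1.87°
|G| = 50 / 27132 ≈ 0.0018428
Gain = 20 log₁₀(0.0018428) ≈ -54.69 dB
∠G = 0.00° − 46.87° = -46.87°

At s = jω = j1183:
pole (s+25): 25 + j1183 → |·| = √(25²+1183²) = √1400114 ≈ 1183.3, ∠ = arctan(1183/25) ≈ 88.79°
pole (s+767): 767 + j1183 → |·| = √(767²+1183²) = √1987778 ≈ 1409.9, ∠ = arctan(1183/767) ≈ 57.04°
|G| = 50 / 1.6683e+06 ≈ 2.9971e-05
Gain = 20 log₁₀(2.9971e-05) ≈ -90.47 dB
∠G = 0.00° − 145.83° = -145.83°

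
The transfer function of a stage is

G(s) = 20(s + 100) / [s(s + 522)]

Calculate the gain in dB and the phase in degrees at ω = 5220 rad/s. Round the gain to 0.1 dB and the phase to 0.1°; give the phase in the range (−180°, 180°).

-48.4 dB, -85.4°

At s = jω = j5220:
zero (s+100): 100 + j5220 → |·| = √(100²+5220²) = √27258400 ≈ 5221, ∠ = arctan(5220/100) ≈ 88.90°
pole (s+522): 522 + j5220 → |·| = √(522²+5220²) = √27520884 ≈ 5246, ∠ = arctan(5220/522) ≈ 84.29°
pole at origin: |s| = 5220, ∠ = 90.00° (in denominator)
|G| = 20 · 5221 / 2.7384e+07 ≈ 0.0038132
Gain = 20 log₁₀(0.0038132) ≈ -48.37 dB
∠G = 88.90° − 174.29° = -85.39°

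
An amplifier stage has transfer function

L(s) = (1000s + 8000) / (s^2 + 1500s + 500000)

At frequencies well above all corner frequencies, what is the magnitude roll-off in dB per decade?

-20 dB/decade

Each pole contributes −20 dB/decade at high frequency; each zero contributes +20 dB/decade.
Net: 1 zero(s) − 2 pole(s) → -20 dB/decade.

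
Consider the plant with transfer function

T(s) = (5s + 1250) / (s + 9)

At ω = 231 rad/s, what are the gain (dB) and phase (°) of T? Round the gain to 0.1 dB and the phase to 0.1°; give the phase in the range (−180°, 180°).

17.3 dB, -45.0°

Substitute s = j231:
Numerator: 5(j231) + 1250 = 1250 + j1155
Denominator: (j231) + 9 = 9 + j231
|N| = √(1250² + 1155²) ≈ 1701.9, ∠N ≈ 42.74°
|D| = √(9² + 231²) ≈ 231.18, ∠D ≈ 87.77°
|T| = 1701.9 / 231.18 ≈ 7.3618
Gain = 20 log₁₀(7.3618) ≈ 17.34 dB
∠T = 42.74° − 87.77° = -45.03°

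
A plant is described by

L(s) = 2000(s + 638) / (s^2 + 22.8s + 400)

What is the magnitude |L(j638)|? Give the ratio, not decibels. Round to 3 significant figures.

At s = jω = j638:
zero (s+638): 638 + j638 → |·| = √(638²+638²) = √814088 ≈ 902.27, ∠ = arctan(638/638) ≈ 45.00°
quadratic: (j638)² + 22.8·j638 + 400 = -406644 + j14546.4 → |·| ≈ 4.069e+05, ∠ ≈ 177.95°
|L| = 2000 · 902.27 / 4.069e+05 ≈ 4.4348

4.43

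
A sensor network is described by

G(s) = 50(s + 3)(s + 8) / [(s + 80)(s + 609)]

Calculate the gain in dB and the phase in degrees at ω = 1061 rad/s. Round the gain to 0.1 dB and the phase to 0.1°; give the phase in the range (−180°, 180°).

32.7 dB, 33.6°

At s = jω = j1061:
zero (s+3): 3 + j1061 → |·| = √(3²+1061²) = √1125730 ≈ 1061, ∠ = arctan(1061/3) ≈ 89.84°
zero (s+8): 8 + j1061 → |·| = √(8²+1061²) = √1125785 ≈ 1061, ∠ = arctan(1061/8) ≈ 89.57°
pole (s+80): 80 + j1061 → |·| = √(80²+1061²) = √1132121 ≈ 1064, ∠ = arctan(1061/80) ≈ 85.69°
pole (s+609): 609 + j1061 → |·| = √(609²+1061²) = √1496602 ≈ 1223.4, ∠ = arctan(1061/609) ≈ 60.14°
|G| = 50 · 1.1257e+06 / 1.3017e+06 ≈ 43.24
Gain = 20 log₁₀(43.24) ≈ 32.72 dB
∠G = 179.41° − 145.83° = 33.58°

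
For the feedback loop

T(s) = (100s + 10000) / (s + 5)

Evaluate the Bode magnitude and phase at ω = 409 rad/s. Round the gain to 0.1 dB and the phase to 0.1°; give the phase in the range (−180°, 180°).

40.3 dB, -13.0°

Substitute s = j409:
Numerator: 100(j409) + 10000 = 10000 + j40900
Denominator: (j409) + 5 = 5 + j409
|N| = √(10000² + 40900²) ≈ 42105, ∠N ≈ 76.26°
|D| = √(5² + 409²) ≈ 409.03, ∠D ≈ 89.30°
|T| = 42105 / 409.03 ≈ 102.94
Gain = 20 log₁₀(102.94) ≈ 40.25 dB
∠T = 76.26° − 89.30° = -13.04°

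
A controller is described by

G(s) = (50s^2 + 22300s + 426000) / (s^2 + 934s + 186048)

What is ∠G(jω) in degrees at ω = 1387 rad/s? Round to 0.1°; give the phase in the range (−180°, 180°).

18.8°

Substitute s = j1387:
Numerator: 50(j1387)^2 + 22300(j1387) + 426000 = -95762450 + j30930100
Denominator: (j1387)^2 + 934(j1387) + 186048 = -1737721 + j1295458
|N| = √(95762450² + 30930100²) ≈ 1.0063e+08, ∠N ≈ 162.10°
|D| = √(1737721² + 1295458²) ≈ 2.1675e+06, ∠D ≈ 143.30°
∠G = 162.10° − 143.30° = 18.80°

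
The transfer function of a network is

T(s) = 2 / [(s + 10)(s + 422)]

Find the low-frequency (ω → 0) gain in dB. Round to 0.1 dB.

-66.5 dB

T(0) = 2 / (10·422) ≈ 0.00047393
20 log₁₀(0.00047393) ≈ -66.49 dB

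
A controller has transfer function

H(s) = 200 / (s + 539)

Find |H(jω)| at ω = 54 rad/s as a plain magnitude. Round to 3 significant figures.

0.369

At s = jω = j54:
pole (s+539): 539 + j54 → |·| = √(539²+54²) = √293437 ≈ 541.7, ∠ = arctan(54/539) ≈ 5.72°
|H| = 200 / 541.7 ≈ 0.36921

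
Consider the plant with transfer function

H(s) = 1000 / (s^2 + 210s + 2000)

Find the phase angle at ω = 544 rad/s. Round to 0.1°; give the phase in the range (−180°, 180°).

-158.8°

Substitute s = j544:
Numerator: 1000 = 1000 + j0
Denominator: (j544)^2 + 210(j544) + 2000 = -293936 + j114240
|N| = √(1000² + 0²) ≈ 1000, ∠N ≈ 0.00°
|D| = √(293936² + 114240²) ≈ 3.1536e+05, ∠D ≈ 158.76°
∠H = 0.00° − 158.76° = -158.76°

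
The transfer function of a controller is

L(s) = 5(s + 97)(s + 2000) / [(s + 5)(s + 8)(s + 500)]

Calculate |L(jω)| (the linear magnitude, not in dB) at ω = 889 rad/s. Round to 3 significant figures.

0.0121

At s = jω = j889:
zero (s+97): 97 + j889 → |·| = √(97²+889²) = √799730 ≈ 894.28, ∠ = arctan(889/97) ≈ 83.77°
zero (s+2000): 2000 + j889 → |·| = √(2000²+889²) = √4790321 ≈ 2188.7, ∠ = arctan(889/2000) ≈ 23.97°
pole (s+5): 5 + j889 → |·| = √(5²+889²) = √790346 ≈ 889.01, ∠ = arctan(889/5) ≈ 89.68°
pole (s+8): 8 + j889 → |·| = √(8²+889²) = √790385 ≈ 889.04, ∠ = arctan(889/8) ≈ 89.48°
pole (s+500): 500 + j889 → |·| = √(500²+889²) = √1040321 ≈ 1020, ∠ = arctan(889/500) ≈ 60.65°
|L| = 5 · 1.9573e+06 / 8.0617e+08 ≈ 0.012139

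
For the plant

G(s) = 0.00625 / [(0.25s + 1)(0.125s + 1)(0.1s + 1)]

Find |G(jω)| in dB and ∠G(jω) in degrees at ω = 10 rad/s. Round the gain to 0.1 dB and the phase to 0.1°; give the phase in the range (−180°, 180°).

At ω = 10 rad/s:
pole (1 + j10·0.25) = 1 + j2.5 → |·| ≈ 2.6926, ∠ ≈ 68.20°
pole (1 + j10·0.125) = 1 + j1.25 → |·| ≈ 1.6008, ∠ ≈ 51.34°
pole (1 + j10·0.1) = 1 + j1 → |·| ≈ 1.4142, ∠ ≈ 45.00°
|G| = 0.00625 · 1 / (2.6926 · 1.6008 · 1.4142) ≈ 0.0010253
Gain = 20 log₁₀(0.0010253) ≈ -59.78 dB
∠G = (0°) − (68.20° + 51.34° + 45.00°) = -164.54°

-59.8 dB, -164.5°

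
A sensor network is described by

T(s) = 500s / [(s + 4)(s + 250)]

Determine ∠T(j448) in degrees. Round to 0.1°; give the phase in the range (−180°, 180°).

At s = jω = j448:
zero at origin: s = j448 → |·| = 448, ∠ = 90.00°
pole (s+4): 4 + j448 → |·| = √(4²+448²) = √200720 ≈ 448.02, ∠ = arctan(448/4) ≈ 89.49°
pole (s+250): 250 + j448 → |·| = √(250²+448²) = √263204 ≈ 513.03, ∠ = arctan(448/250) ≈ 60.84°
∠T = 90.00° − 150.33° = -60.33°

-60.3°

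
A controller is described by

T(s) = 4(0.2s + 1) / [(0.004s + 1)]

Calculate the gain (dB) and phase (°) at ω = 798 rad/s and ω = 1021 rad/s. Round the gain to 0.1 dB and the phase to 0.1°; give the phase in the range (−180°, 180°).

ω = 798: 45.6 dB, 17.0°; ω = 1021: 45.8 dB, 13.5°

At ω = 798 rad/s:
zero (1 + j798·0.2) = 1 + j159.6 → |·| ≈ 159.6, ∠ ≈ 89.64°
pole (1 + j798·0.004) = 1 + j3.192 → |·| ≈ 3.345, ∠ ≈ 72.61°
|T| = 4 · 159.6 / (3.345) ≈ 190.85
Gain = 20 log₁₀(190.85) ≈ 45.61 dB
∠T = (89.64°) − (72.61°) = 17.03°

At ω = 1021 rad/s:
zero (1 + j1021·0.2) = 1 + j204.2 → |·| ≈ 204.2, ∠ ≈ 89.72°
pole (1 + j1021·0.004) = 1 + j4.084 → |·| ≈ 4.2046, ∠ ≈ 76.24°
|T| = 4 · 204.2 / (4.2046) ≈ 194.26
Gain = 20 log₁₀(194.26) ≈ 45.77 dB
∠T = (89.72°) − (76.24°) = 13.48°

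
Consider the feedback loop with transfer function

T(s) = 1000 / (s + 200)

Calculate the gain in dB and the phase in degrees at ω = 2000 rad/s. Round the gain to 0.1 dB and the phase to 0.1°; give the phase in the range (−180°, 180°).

-6.1 dB, -84.3°

Substitute s = j2000:
Numerator: 1000 = 1000 + j0
Denominator: (j2000) + 200 = 200 + j2000
|N| = √(1000² + 0²) ≈ 1000, ∠N ≈ 0.00°
|D| = √(200² + 2000²) ≈ 2010, ∠D ≈ 84.29°
|T| = 1000 / 2010 ≈ 0.49751
Gain = 20 log₁₀(0.49751) ≈ -6.06 dB
∠T = 0.00° − 84.29° = -84.29°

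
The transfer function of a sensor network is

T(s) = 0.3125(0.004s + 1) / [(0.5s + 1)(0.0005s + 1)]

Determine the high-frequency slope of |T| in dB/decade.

-20 dB/decade

Each pole contributes −20 dB/decade at high frequency; each zero contributes +20 dB/decade.
Net: 1 zero(s) − 2 pole(s) → -20 dB/decade.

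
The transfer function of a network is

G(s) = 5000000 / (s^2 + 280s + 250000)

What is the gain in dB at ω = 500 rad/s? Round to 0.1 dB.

31.1 dB

At s = jω = j500:
quadratic: (j500)² + 280·j500 + 250000 = 0 + j140000 → |·| ≈ 1.4e+05, ∠ ≈ 90.00°
|G| = 5000000 / 1.4e+05 ≈ 35.714
Gain = 20 log₁₀(35.714) ≈ 31.06 dB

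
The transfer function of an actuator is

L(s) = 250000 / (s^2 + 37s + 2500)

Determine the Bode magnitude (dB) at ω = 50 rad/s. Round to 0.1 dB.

At s = jω = j50:
quadratic: (j50)² + 37·j50 + 2500 = 0 + j1850 → |·| ≈ 1850, ∠ ≈ 90.00°
|L| = 250000 / 1850 ≈ 135.14
Gain = 20 log₁₀(135.14) ≈ 42.62 dB

42.6 dB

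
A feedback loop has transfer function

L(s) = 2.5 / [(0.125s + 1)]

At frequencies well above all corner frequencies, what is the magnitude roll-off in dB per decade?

Each pole contributes −20 dB/decade at high frequency; each zero contributes +20 dB/decade.
Net: 0 zero(s) − 1 pole(s) → -20 dB/decade.

-20 dB/decade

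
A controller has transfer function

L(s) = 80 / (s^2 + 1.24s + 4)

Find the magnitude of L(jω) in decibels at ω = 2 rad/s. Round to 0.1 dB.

At s = jω = j2:
quadratic: (j2)² + 1.24·j2 + 4 = 0 + j2.48 → |·| ≈ 2.48, ∠ ≈ 90.00°
|L| = 80 / 2.48 ≈ 32.258
Gain = 20 log₁₀(32.258) ≈ 30.17 dB

30.2 dB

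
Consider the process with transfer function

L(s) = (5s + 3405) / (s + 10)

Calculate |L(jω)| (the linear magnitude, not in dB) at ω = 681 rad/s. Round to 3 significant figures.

7.07

Substitute s = j681:
Numerator: 5(j681) + 3405 = 3405 + j3405
Denominator: (j681) + 10 = 10 + j681
|N| = √(3405² + 3405²) ≈ 4815.4, ∠N ≈ 45.00°
|D| = √(10² + 681²) ≈ 681.07, ∠D ≈ 89.16°
|L| = 4815.4 / 681.07 ≈ 7.0703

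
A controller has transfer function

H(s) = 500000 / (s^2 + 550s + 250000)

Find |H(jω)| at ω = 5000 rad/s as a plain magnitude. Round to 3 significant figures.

At s = jω = j5000:
quadratic: (j5000)² + 550·j5000 + 250000 = -24750000 + j2750000 → |·| ≈ 2.4902e+07, ∠ ≈ 173.66°
|H| = 500000 / 2.4902e+07 ≈ 0.020079

0.0201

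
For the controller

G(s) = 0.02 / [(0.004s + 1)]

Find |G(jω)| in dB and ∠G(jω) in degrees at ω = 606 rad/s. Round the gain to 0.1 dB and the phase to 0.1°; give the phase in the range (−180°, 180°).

-42.4 dB, -67.6°

At ω = 606 rad/s:
pole (1 + j606·0.004) = 1 + j2.424 → |·| ≈ 2.6222, ∠ ≈ 67.58°
|G| = 0.02 · 1 / (2.6222) ≈ 0.0076272
Gain = 20 log₁₀(0.0076272) ≈ -42.35 dB
∠G = (0°) − (67.58°) = -67.58°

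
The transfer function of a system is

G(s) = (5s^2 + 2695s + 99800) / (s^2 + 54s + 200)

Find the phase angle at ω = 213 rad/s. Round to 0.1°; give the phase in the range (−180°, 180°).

Substitute s = j213:
Numerator: 5(j213)^2 + 2695(j213) + 99800 = -127045 + j574035
Denominator: (j213)^2 + 54(j213) + 200 = -45169 + j11502
|N| = √(127045² + 574035²) ≈ 5.8793e+05, ∠N ≈ 102.48°
|D| = √(45169² + 11502²) ≈ 46610, ∠D ≈ 165.71°
∠G = 102.48° − 165.71° = -63.23°

-63.2°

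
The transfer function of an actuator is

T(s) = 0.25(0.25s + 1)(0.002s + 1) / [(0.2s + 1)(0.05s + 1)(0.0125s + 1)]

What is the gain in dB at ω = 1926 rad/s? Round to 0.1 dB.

-65.4 dB

At ω = 1926 rad/s:
zero (1 + j1926·0.25) = 1 + j481.5 → |·| ≈ 481.5, ∠ ≈ 89.88°
zero (1 + j1926·0.002) = 1 + j3.852 → |·| ≈ 3.9797, ∠ ≈ 75.45°
pole (1 + j1926·0.2) = 1 + j385.2 → |·| ≈ 385.2, ∠ ≈ 89.85°
pole (1 + j1926·0.05) = 1 + j96.3 → |·| ≈ 96.305, ∠ ≈ 89.41°
pole (1 + j1926·0.0125) = 1 + j24.075 → |·| ≈ 24.096, ∠ ≈ 87.62°
|T| = 0.25 · 481.5 · 3.9797 / (385.2 · 96.305 · 24.096) ≈ 0.00053593
Gain = 20 log₁₀(0.00053593) ≈ -65.42 dB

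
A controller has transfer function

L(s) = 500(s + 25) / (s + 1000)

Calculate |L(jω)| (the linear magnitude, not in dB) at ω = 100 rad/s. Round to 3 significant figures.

51.3

At s = jω = j100:
zero (s+25): 25 + j100 → |·| = √(25²+100²) = √10625 ≈ 103.08, ∠ = arctan(100/25) ≈ 75.96°
pole (s+1000): 1000 + j100 → |·| = √(1000²+100²) = √1010000 ≈ 1005, ∠ = arctan(100/1000) ≈ 5.71°
|L| = 500 · 103.08 / 1005 ≈ 51.284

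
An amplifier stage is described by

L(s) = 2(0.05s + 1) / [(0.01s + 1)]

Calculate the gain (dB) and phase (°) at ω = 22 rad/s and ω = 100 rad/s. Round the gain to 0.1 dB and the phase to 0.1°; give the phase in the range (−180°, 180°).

At ω = 22 rad/s:
zero (1 + j22·0.05) = 1 + j1.1 → |·| ≈ 1.4866, ∠ ≈ 47.73°
pole (1 + j22·0.01) = 1 + j0.22 → |·| ≈ 1.0239, ∠ ≈ 12.41°
|L| = 2 · 1.4866 / (1.0239) ≈ 2.9038
Gain = 20 log₁₀(2.9038) ≈ 9.26 dB
∠L = (47.73°) − (12.41°) = 35.32°

At ω = 100 rad/s:
zero (1 + j100·0.05) = 1 + j5 → |·| ≈ 5.099, ∠ ≈ 78.69°
pole (1 + j100·0.01) = 1 + j1 → |·| ≈ 1.4142, ∠ ≈ 45.00°
|L| = 2 · 5.099 / (1.4142) ≈ 7.2111
Gain = 20 log₁₀(7.2111) ≈ 17.16 dB
∠L = (78.69°) − (45.00°) = 33.69°

ω = 22: 9.3 dB, 35.3°; ω = 100: 17.2 dB, 33.7°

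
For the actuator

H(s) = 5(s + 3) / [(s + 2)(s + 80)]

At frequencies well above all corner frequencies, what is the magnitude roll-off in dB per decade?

-20 dB/decade

Each pole contributes −20 dB/decade at high frequency; each zero contributes +20 dB/decade.
Net: 1 zero(s) − 2 pole(s) → -20 dB/decade.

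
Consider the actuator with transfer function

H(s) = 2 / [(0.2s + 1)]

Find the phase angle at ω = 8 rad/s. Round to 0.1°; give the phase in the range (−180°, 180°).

At ω = 8 rad/s:
pole (1 + j8·0.2) = 1 + j1.6 → |·| ≈ 1.8868, ∠ ≈ 57.99°
∠H = (0°) − (57.99°) = -57.99°

-58.0°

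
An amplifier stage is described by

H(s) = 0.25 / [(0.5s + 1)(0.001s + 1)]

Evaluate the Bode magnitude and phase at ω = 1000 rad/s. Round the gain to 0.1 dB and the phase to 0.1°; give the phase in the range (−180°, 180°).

-69.0 dB, -134.9°

At ω = 1000 rad/s:
pole (1 + j1000·0.5) = 1 + j500 → |·| ≈ 500, ∠ ≈ 89.89°
pole (1 + j1000·0.001) = 1 + j1 → |·| ≈ 1.4142, ∠ ≈ 45.00°
|H| = 0.25 · 1 / (500 · 1.4142) ≈ 0.00035356
Gain = 20 log₁₀(0.00035356) ≈ -69.03 dB
∠H = (0°) − (89.89° + 45.00°) = -134.89°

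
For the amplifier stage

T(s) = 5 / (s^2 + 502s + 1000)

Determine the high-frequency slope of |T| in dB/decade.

Each pole contributes −20 dB/decade at high frequency; each zero contributes +20 dB/decade.
Net: 0 zero(s) − 2 pole(s) → -40 dB/decade.

-40 dB/decade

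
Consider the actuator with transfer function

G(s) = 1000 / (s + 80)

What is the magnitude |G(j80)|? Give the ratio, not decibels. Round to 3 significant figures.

At s = jω = j80:
pole (s+80): 80 + j80 → |·| = √(80²+80²) = √12800 ≈ 113.14, ∠ = arctan(80/80) ≈ 45.00°
|G| = 1000 / 113.14 ≈ 8.8386

8.84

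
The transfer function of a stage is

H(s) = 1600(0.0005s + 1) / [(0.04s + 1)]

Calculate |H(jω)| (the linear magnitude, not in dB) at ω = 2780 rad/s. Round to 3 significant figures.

24.6

At ω = 2780 rad/s:
zero (1 + j2780·0.0005) = 1 + j1.39 → |·| ≈ 1.7123, ∠ ≈ 54.27°
pole (1 + j2780·0.04) = 1 + j111.2 → |·| ≈ 111.2, ∠ ≈ 89.48°
|H| = 1600 · 1.7123 / (111.2) ≈ 24.637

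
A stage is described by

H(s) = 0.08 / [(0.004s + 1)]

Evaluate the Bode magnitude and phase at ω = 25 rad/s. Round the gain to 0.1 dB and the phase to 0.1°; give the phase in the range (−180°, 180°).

At ω = 25 rad/s:
pole (1 + j25·0.004) = 1 + j0.1 → |·| ≈ 1.005, ∠ ≈ 5.71°
|H| = 0.08 · 1 / (1.005) ≈ 0.079602
Gain = 20 log₁₀(0.079602) ≈ -21.98 dB
∠H = (0°) − (5.71°) = -5.71°

-22.0 dB, -5.7°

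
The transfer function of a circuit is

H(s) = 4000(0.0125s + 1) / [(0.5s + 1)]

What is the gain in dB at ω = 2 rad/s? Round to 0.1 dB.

69.0 dB

At ω = 2 rad/s:
zero (1 + j2·0.0125) = 1 + j0.025 → |·| ≈ 1.0003, ∠ ≈ 1.43°
pole (1 + j2·0.5) = 1 + j1 → |·| ≈ 1.4142, ∠ ≈ 45.00°
|H| = 4000 · 1.0003 / (1.4142) ≈ 2829.3
Gain = 20 log₁₀(2829.3) ≈ 69.03 dB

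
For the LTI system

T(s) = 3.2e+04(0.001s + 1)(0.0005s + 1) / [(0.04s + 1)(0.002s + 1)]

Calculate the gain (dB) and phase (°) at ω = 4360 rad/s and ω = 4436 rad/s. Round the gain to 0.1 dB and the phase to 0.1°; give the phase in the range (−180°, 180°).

At ω = 4360 rad/s:
zero (1 + j4360·0.001) = 1 + j4.36 → |·| ≈ 4.4732, ∠ ≈ 77.08°
zero (1 + j4360·0.0005) = 1 + j2.18 → |·| ≈ 2.3984, ∠ ≈ 65.36°
pole (1 + j4360·0.04) = 1 + j174.4 → |·| ≈ 174.4, ∠ ≈ 89.67°
pole (1 + j4360·0.002) = 1 + j8.72 → |·| ≈ 8.7772, ∠ ≈ 83.46°
|T| = 3.2e+04 · 4.4732 · 2.3984 / (174.4 · 8.7772) ≈ 224.28
Gain = 20 log₁₀(224.28) ≈ 47.02 dB
∠T = (77.08° + 65.36°) − (89.67° + 83.46°) = -30.69°

At ω = 4436 rad/s:
zero (1 + j4436·0.001) = 1 + j4.436 → |·| ≈ 4.5473, ∠ ≈ 77.30°
zero (1 + j4436·0.0005) = 1 + j2.218 → |·| ≈ 2.433, ∠ ≈ 65.73°
pole (1 + j4436·0.04) = 1 + j177.44 → |·| ≈ 177.44, ∠ ≈ 89.68°
pole (1 + j4436·0.002) = 1 + j8.872 → |·| ≈ 8.9282, ∠ ≈ 83.57°
|T| = 3.2e+04 · 4.5473 · 2.433 / (177.44 · 8.9282) ≈ 223.48
Gain = 20 log₁₀(223.48) ≈ 46.98 dB
∠T = (77.30° + 65.73°) − (89.68° + 83.57°) = -30.22°

ω = 4360: 47.0 dB, -30.7°; ω = 4436: 47.0 dB, -30.2°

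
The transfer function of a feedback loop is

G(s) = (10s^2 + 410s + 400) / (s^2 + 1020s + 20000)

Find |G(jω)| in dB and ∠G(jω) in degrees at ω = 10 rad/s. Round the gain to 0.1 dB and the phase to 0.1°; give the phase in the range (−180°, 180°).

-14.6 dB, 71.2°

Substitute s = j10:
Numerator: 10(j10)^2 + 410(j10) + 400 = -600 + j4100
Denominator: (j10)^2 + 1020(j10) + 20000 = 19900 + j10200
|N| = √(600² + 4100²) ≈ 4143.7, ∠N ≈ 98.33°
|D| = √(19900² + 10200²) ≈ 22362, ∠D ≈ 27.14°
|G| = 4143.7 / 22362 ≈ 0.1853
Gain = 20 log₁₀(0.1853) ≈ -14.64 dB
∠G = 98.33° − 27.14° = 71.19°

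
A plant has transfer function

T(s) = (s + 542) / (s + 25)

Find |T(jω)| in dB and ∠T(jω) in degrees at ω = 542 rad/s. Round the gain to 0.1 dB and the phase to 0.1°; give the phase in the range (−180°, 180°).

At s = jω = j542:
zero (s+542): 542 + j542 → |·| = √(542²+542²) = √587528 ≈ 766.5, ∠ = arctan(542/542) ≈ 45.00°
pole (s+25): 25 + j542 → |·| = √(25²+542²) = √294389 ≈ 542.58, ∠ = arctan(542/25) ≈ 87.36°
|T| = 1 · 766.5 / 542.58 ≈ 1.4127
Gain = 20 log₁₀(1.4127) ≈ 3.00 dB
∠T = 45.00° − 87.36° = -42.36°

3.0 dB, -42.4°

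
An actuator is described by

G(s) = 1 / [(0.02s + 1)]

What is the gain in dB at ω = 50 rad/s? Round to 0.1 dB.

-3.0 dB

At ω = 50 rad/s:
pole (1 + j50·0.02) = 1 + j1 → |·| ≈ 1.4142, ∠ ≈ 45.00°
|G| = 1 · 1 / (1.4142) ≈ 0.70711
Gain = 20 log₁₀(0.70711) ≈ -3.01 dB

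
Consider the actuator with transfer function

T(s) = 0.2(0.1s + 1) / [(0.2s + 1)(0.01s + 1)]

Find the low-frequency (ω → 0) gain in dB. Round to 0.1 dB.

-14.0 dB

T(0) = 0.2 · 1 / 1 = 0.2
20 log₁₀(0.2) ≈ -13.98 dB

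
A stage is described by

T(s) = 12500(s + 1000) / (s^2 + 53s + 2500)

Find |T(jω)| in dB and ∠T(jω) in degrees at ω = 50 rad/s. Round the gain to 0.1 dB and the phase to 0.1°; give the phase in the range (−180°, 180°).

73.5 dB, -87.1°

At s = jω = j50:
zero (s+1000): 1000 + j50 → |·| = √(1000²+50²) = √1002500 ≈ 1001.2, ∠ = arctan(50/1000) ≈ 2.86°
quadratic: (j50)² + 53·j50 + 2500 = 0 + j2650 → |·| ≈ 2650, ∠ ≈ 90.00°
|T| = 12500 · 1001.2 / 2650 ≈ 4722.6
Gain = 20 log₁₀(4722.6) ≈ 73.48 dB
∠T = 2.86° − 90.00° = -87.14°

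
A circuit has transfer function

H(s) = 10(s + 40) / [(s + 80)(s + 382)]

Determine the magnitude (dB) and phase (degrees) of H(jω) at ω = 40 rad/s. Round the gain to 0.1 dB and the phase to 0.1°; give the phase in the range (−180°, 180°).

At s = jω = j40:
zero (s+40): 40 + j40 → |·| = √(40²+40²) = √3200 ≈ 56.569, ∠ = arctan(40/40) ≈ 45.00°
pole (s+80): 80 + j40 → |·| = √(80²+40²) = √8000 ≈ 89.443, ∠ = arctan(40/80) ≈ 26.57°
pole (s+382): 382 + j40 → |·| = √(382²+40²) = √147524 ≈ 384.09, ∠ = arctan(40/382) ≈ 5.98°
|H| = 10 · 56.569 / 34354 ≈ 0.016466
Gain = 20 log₁₀(0.016466) ≈ -35.67 dB
∠H = 45.00° − 32.55° = 12.45°

-35.7 dB, 12.5°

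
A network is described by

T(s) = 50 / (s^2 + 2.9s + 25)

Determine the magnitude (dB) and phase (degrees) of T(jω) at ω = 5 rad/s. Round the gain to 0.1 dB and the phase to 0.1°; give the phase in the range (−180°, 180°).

At s = jω = j5:
quadratic: (j5)² + 2.9·j5 + 25 = 0 + j14.5 → |·| ≈ 14.5, ∠ ≈ 90.00°
|T| = 50 / 14.5 ≈ 3.4483
Gain = 20 log₁₀(3.4483) ≈ 10.75 dB
∠T = 0.00° − 90.00° = -90.00°

10.8 dB, -90.0°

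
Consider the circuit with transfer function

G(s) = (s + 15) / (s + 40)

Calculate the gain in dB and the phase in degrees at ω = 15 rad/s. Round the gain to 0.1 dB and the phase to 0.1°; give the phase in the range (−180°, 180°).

Substitute s = j15:
Numerator: (j15) + 15 = 15 + j15
Denominator: (j15) + 40 = 40 + j15
|N| = √(15² + 15²) ≈ 21.213, ∠N ≈ 45.00°
|D| = √(40² + 15²) ≈ 42.72, ∠D ≈ 20.56°
|G| = 21.213 / 42.72 ≈ 0.49656
Gain = 20 log₁₀(0.49656) ≈ -6.08 dB
∠G = 45.00° − 20.56° = 24.44°

-6.1 dB, 24.4°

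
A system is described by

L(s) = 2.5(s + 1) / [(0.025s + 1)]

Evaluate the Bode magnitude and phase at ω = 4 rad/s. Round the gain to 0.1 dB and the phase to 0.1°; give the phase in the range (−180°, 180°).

20.2 dB, 70.3°

At ω = 4 rad/s:
zero (1 + j4·1) = 1 + j4 → |·| ≈ 4.1231, ∠ ≈ 75.96°
pole (1 + j4·0.025) = 1 + j0.1 → |·| ≈ 1.005, ∠ ≈ 5.71°
|L| = 2.5 · 4.1231 / (1.005) ≈ 10.256
Gain = 20 log₁₀(10.256) ≈ 20.22 dB
∠L = (75.96°) − (5.71°) = 70.25°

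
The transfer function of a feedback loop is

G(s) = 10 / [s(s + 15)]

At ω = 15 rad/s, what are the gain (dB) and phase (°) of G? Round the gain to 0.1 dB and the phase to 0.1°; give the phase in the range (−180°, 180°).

-30.1 dB, -135.0°

At s = jω = j15:
pole (s+15): 15 + j15 → |·| = √(15²+15²) = √450 ≈ 21.213, ∠ = arctan(15/15) ≈ 45.00°
pole at origin: |s| = 15, ∠ = 90.00° (in denominator)
|G| = 10 / 318.19 ≈ 0.031428
Gain = 20 log₁₀(0.031428) ≈ -30.05 dB
∠G = 0.00° − 135.00° = -135.00°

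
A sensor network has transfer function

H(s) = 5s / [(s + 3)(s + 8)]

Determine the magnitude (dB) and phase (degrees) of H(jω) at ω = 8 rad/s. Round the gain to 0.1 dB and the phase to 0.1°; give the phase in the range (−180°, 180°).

At s = jω = j8:
zero at origin: s = j8 → |·| = 8, ∠ = 90.00°
pole (s+3): 3 + j8 → |·| = √(3²+8²) = √73 ≈ 8.544, ∠ = arctan(8/3) ≈ 69.44°
pole (s+8): 8 + j8 → |·| = √(8²+8²) = √128 ≈ 11.314, ∠ = arctan(8/8) ≈ 45.00°
|H| = 5 · 8 / 96.667 ≈ 0.41379
Gain = 20 log₁₀(0.41379) ≈ -7.66 dB
∠H = 90.00° − 114.44° = -24.44°

-7.7 dB, -24.4°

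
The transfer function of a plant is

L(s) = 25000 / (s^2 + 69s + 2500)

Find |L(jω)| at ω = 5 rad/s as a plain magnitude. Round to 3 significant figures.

At s = jω = j5:
quadratic: (j5)² + 69·j5 + 2500 = 2475 + j345 → |·| ≈ 2498.9, ∠ ≈ 7.94°
|L| = 25000 / 2498.9 ≈ 10.004

10.0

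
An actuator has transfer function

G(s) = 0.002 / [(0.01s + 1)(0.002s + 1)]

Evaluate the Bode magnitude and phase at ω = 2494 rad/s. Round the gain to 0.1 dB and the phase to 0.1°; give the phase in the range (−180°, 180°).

-96.1 dB, -166.4°

At ω = 2494 rad/s:
pole (1 + j2494·0.01) = 1 + j24.94 → |·| ≈ 24.96, ∠ ≈ 87.70°
pole (1 + j2494·0.002) = 1 + j4.988 → |·| ≈ 5.0873, ∠ ≈ 78.66°
|G| = 0.002 · 1 / (24.96 · 5.0873) ≈ 1.5751e-05
Gain = 20 log₁₀(1.5751e-05) ≈ -96.05 dB
∠G = (0°) − (87.70° + 78.66°) = -166.36°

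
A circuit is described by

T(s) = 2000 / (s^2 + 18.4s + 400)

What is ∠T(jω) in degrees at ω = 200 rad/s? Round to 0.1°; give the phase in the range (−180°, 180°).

At s = jω = j200:
quadratic: (j200)² + 18.4·j200 + 400 = -39600 + j3680 → |·| ≈ 39771, ∠ ≈ 174.69°
∠T = 0.00° − 174.69° = -174.69°

-174.7°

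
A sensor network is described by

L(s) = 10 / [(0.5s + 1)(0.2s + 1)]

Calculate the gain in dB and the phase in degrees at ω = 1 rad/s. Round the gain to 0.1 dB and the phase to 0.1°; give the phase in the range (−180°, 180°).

At ω = 1 rad/s:
pole (1 + j1·0.5) = 1 + j0.5 → |·| ≈ 1.118, ∠ ≈ 26.57°
pole (1 + j1·0.2) = 1 + j0.2 → |·| ≈ 1.0198, ∠ ≈ 11.31°
|L| = 10 · 1 / (1.118 · 1.0198) ≈ 8.7709
Gain = 20 log₁₀(8.7709) ≈ 18.86 dB
∠L = (0°) − (26.57° + 11.31°) = -37.88°

18.9 dB, -37.9°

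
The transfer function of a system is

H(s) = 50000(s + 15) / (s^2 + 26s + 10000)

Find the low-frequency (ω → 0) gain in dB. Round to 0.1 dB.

37.5 dB

H(0) = 50000·15 / 10000 = 75
20 log₁₀(75) ≈ 37.50 dB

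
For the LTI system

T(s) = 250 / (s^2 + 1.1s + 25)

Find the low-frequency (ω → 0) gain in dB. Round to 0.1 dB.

T(0) = 250 / 25 = 10
20 log₁₀(10) ≈ 20.00 dB

20.0 dB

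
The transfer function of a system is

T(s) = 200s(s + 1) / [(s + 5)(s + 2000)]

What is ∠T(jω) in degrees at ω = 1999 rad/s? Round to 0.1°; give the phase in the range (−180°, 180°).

45.1°

At s = jω = j1999:
zero (s+1): 1 + j1999 → |·| = √(1²+1999²) = √3996002 ≈ 1999, ∠ = arctan(1999/1) ≈ 89.97°
zero at origin: s = j1999 → |·| = 1999, ∠ = 90.00°
pole (s+5): 5 + j1999 → |·| = √(5²+1999²) = √3996026 ≈ 1999, ∠ = arctan(1999/5) ≈ 89.86°
pole (s+2000): 2000 + j1999 → |·| = √(2000²+1999²) = √7996001 ≈ 2827.7, ∠ = arctan(1999/2000) ≈ 44.99°
∠T = 179.97° − 134.85° = 45.12°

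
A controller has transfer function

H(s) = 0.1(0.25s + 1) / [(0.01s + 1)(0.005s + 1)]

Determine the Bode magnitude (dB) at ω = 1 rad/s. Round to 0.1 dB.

-19.7 dB

At ω = 1 rad/s:
zero (1 + j1·0.25) = 1 + j0.25 → |·| ≈ 1.0308, ∠ ≈ 14.04°
pole (1 + j1·0.01) = 1 + j0.01 → |·| ≈ 1, ∠ ≈ 0.57°
pole (1 + j1·0.005) = 1 + j0.005 → |·| ≈ 1, ∠ ≈ 0.29°
|H| = 0.1 · 1.0308 / (1 · 1) ≈ 0.10308
Gain = 20 log₁₀(0.10308) ≈ -19.74 dB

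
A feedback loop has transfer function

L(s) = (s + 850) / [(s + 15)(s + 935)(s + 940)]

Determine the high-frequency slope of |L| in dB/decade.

Each pole contributes −20 dB/decade at high frequency; each zero contributes +20 dB/decade.
Net: 1 zero(s) − 3 pole(s) → -40 dB/decade.

-40 dB/decade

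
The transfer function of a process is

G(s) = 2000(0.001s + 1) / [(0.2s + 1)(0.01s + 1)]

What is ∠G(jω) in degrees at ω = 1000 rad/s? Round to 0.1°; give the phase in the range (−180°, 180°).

At ω = 1000 rad/s:
zero (1 + j1000·0.001) = 1 + j1 → |·| ≈ 1.4142, ∠ ≈ 45.00°
pole (1 + j1000·0.2) = 1 + j200 → |·| ≈ 200, ∠ ≈ 89.71°
pole (1 + j1000·0.01) = 1 + j10 → |·| ≈ 10.05, ∠ ≈ 84.29°
∠G = (45.00°) − (89.71° + 84.29°) = -129.00°

-129.0°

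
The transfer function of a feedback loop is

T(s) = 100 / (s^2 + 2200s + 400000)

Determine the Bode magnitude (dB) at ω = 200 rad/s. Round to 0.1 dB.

-75.1 dB

Substitute s = j200:
Numerator: 100 = 100 + j0
Denominator: (j200)^2 + 2200(j200) + 400000 = 360000 + j440000
|N| = √(100² + 0²) ≈ 100, ∠N ≈ 0.00°
|D| = √(360000² + 440000²) ≈ 5.6851e+05, ∠D ≈ 50.71°
|T| = 100 / 5.6851e+05 ≈ 0.0001759
Gain = 20 log₁₀(0.0001759) ≈ -75.09 dB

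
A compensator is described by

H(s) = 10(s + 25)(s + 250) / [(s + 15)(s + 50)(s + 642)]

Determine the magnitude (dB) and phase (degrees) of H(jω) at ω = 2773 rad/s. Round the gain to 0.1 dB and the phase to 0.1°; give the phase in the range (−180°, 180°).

-49.1 dB, -81.3°

At s = jω = j2773:
zero (s+25): 25 + j2773 → |·| = √(25²+2773²) = √7690154 ≈ 2773.1, ∠ = arctan(2773/25) ≈ 89.48°
zero (s+250): 250 + j2773 → |·| = √(250²+2773²) = √7752029 ≈ 2784.2, ∠ = arctan(2773/250) ≈ 84.85°
pole (s+15): 15 + j2773 → |·| = √(15²+2773²) = √7689754 ≈ 2773, ∠ = arctan(2773/15) ≈ 89.69°
pole (s+50): 50 + j2773 → |·| = √(50²+2773²) = √7692029 ≈ 2773.5, ∠ = arctan(2773/50) ≈ 88.97°
pole (s+642): 642 + j2773 → |·| = √(642²+2773²) = √8101693 ≈ 2846.3, ∠ = arctan(2773/642) ≈ 76.96°
|H| = 10 · 7.7209e+06 / 2.1891e+10 ≈ 0.003527
Gain = 20 log₁₀(0.003527) ≈ -49.05 dB
∠H = 174.33° − 255.62° = -81.29°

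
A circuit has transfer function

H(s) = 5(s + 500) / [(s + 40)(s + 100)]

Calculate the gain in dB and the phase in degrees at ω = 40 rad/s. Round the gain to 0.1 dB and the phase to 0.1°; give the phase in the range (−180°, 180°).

-7.7 dB, -62.2°

At s = jω = j40:
zero (s+500): 500 + j40 → |·| = √(500²+40²) = √251600 ≈ 501.6, ∠ = arctan(40/500) ≈ 4.57°
pole (s+40): 40 + j40 → |·| = √(40²+40²) = √3200 ≈ 56.569, ∠ = arctan(40/40) ≈ 45.00°
pole (s+100): 100 + j40 → |·| = √(100²+40²) = √11600 ≈ 107.7, ∠ = arctan(40/100) ≈ 21.80°
|H| = 5 · 501.6 / 6092.5 ≈ 0.41165
Gain = 20 log₁₀(0.41165) ≈ -7.71 dB
∠H = 4.57° − 66.80° = -62.23°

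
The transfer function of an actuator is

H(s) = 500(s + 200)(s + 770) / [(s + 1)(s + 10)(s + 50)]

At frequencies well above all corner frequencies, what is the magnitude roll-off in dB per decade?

Each pole contributes −20 dB/decade at high frequency; each zero contributes +20 dB/decade.
Net: 2 zero(s) − 3 pole(s) → -20 dB/decade.

-20 dB/decade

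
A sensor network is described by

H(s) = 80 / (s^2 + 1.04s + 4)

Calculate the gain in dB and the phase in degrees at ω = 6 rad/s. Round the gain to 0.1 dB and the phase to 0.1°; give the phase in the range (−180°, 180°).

At s = jω = j6:
quadratic: (j6)² + 1.04·j6 + 4 = -32 + j6.24 → |·| ≈ 32.603, ∠ ≈ 168.97°
|H| = 80 / 32.603 ≈ 2.4538
Gain = 20 log₁₀(2.4538) ≈ 7.80 dB
∠H = 0.00° − 168.97° = -168.97°

7.8 dB, -169.0°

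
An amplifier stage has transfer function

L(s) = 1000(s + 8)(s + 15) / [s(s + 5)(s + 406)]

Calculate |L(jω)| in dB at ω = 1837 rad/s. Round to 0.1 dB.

At s = jω = j1837:
zero (s+8): 8 + j1837 → |·| = √(8²+1837²) = √3374633 ≈ 1837, ∠ = arctan(1837/8) ≈ 89.75°
zero (s+15): 15 + j1837 → |·| = √(15²+1837²) = √3374794 ≈ 1837.1, ∠ = arctan(1837/15) ≈ 89.53°
pole (s+5): 5 + j1837 → |·| = √(5²+1837²) = √3374594 ≈ 1837, ∠ = arctan(1837/5) ≈ 89.84°
pole (s+406): 406 + j1837 → |·| = √(406²+1837²) = √3539405 ≈ 1881.3, ∠ = arctan(1837/406) ≈ 77.54°
pole at origin: |s| = 1837, ∠ = 90.00° (in denominator)
|L| = 1000 · 3.3748e+06 / 6.3486e+09 ≈ 0.53158
Gain = 20 log₁₀(0.53158) ≈ -5.49 dB

-5.5 dB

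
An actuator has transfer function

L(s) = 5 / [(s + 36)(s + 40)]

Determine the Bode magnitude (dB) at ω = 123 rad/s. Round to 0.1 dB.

-70.4 dB

At s = jω = j123:
pole (s+36): 36 + j123 → |·| = √(36²+123²) = √16425 ≈ 128.16, ∠ = arctan(123/36) ≈ 73.69°
pole (s+40): 40 + j123 → |·| = √(40²+123²) = √16729 ≈ 129.34, ∠ = arctan(123/40) ≈ 71.99°
|L| = 5 / 16576 ≈ 0.00030164
Gain = 20 log₁₀(0.00030164) ≈ -70.41 dB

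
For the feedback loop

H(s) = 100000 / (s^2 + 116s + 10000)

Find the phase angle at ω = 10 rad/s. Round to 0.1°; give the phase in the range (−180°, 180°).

-6.7°

At s = jω = j10:
quadratic: (j10)² + 116·j10 + 10000 = 9900 + j1160 → |·| ≈ 9967.7, ∠ ≈ 6.68°
∠H = 0.00° − 6.68° = -6.68°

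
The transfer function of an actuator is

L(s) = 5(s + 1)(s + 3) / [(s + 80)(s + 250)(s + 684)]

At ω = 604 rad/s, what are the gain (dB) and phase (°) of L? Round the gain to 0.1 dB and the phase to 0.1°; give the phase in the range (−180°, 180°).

-46.0 dB, -11.8°

At s = jω = j604:
zero (s+1): 1 + j604 → |·| = √(1²+604²) = √364817 ≈ 604, ∠ = arctan(604/1) ≈ 89.91°
zero (s+3): 3 + j604 → |·| = √(3²+604²) = √364825 ≈ 604.01, ∠ = arctan(604/3) ≈ 89.72°
pole (s+80): 80 + j604 → |·| = √(80²+604²) = √371216 ≈ 609.27, ∠ = arctan(604/80) ≈ 82.46°
pole (s+250): 250 + j604 → |·| = √(250²+604²) = √427316 ≈ 653.69, ∠ = arctan(604/250) ≈ 67.51°
pole (s+684): 684 + j604 → |·| = √(684²+604²) = √832672 ≈ 912.51, ∠ = arctan(604/684) ≈ 41.45°
|L| = 5 · 3.6482e+05 / 3.6343e+08 ≈ 0.0050191
Gain = 20 log₁₀(0.0050191) ≈ -45.99 dB
∠L = 179.63° − 191.42° = -11.79°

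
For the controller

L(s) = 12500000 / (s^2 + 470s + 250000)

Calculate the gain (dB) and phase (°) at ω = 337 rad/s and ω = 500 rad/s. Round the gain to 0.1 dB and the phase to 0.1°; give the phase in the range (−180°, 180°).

ω = 337: 35.5 dB, -49.3°; ω = 500: 34.5 dB, -90.0°

At s = jω = j337:
quadratic: (j337)² + 470·j337 + 250000 = 136431 + j158390 → |·| ≈ 2.0905e+05, ∠ ≈ 49.26°
|L| = 12500000 / 2.0905e+05 ≈ 59.794
Gain = 20 log₁₀(59.794) ≈ 35.53 dB
∠L = 0.00° − 49.26° = -49.26°

At s = jω = j500:
quadratic: (j500)² + 470·j500 + 250000 = 0 + j235000 → |·| ≈ 2.35e+05, ∠ ≈ 90.00°
|L| = 12500000 / 2.35e+05 ≈ 53.191
Gain = 20 log₁₀(53.191) ≈ 34.52 dB
∠L = 0.00° − 90.00° = -90.00°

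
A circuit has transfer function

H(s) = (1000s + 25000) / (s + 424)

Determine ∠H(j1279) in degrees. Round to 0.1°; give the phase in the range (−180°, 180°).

17.2°

Substitute s = j1279:
Numerator: 1000(j1279) + 25000 = 25000 + j1279000
Denominator: (j1279) + 424 = 424 + j1279
|N| = √(25000² + 1279000²) ≈ 1.2792e+06, ∠N ≈ 88.88°
|D| = √(424² + 1279²) ≈ 1347.4, ∠D ≈ 71.66°
∠H = 88.88° − 71.66° = 17.22°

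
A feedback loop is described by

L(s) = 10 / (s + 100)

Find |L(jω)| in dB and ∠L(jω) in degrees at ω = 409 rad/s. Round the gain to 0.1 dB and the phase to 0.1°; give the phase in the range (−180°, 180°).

-32.5 dB, -76.3°

Substitute s = j409:
Numerator: 10 = 10 + j0
Denominator: (j409) + 100 = 100 + j409
|N| = √(10² + 0²) ≈ 10, ∠N ≈ 0.00°
|D| = √(100² + 409²) ≈ 421.05, ∠D ≈ 76.26°
|L| = 10 / 421.05 ≈ 0.02375
Gain = 20 log₁₀(0.02375) ≈ -32.49 dB
∠L = 0.00° − 76.26° = -76.26°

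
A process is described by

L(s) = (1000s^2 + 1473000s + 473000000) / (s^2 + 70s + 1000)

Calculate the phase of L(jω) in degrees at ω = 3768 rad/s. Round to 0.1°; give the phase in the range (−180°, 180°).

-21.0°

Substitute s = j3768:
Numerator: 1000(j3768)^2 + 1473000(j3768) + 473000000 = -13724824000 + j5550264000
Denominator: (j3768)^2 + 70(j3768) + 1000 = -14196824 + j263760
|N| = √(13724824000² + 5550264000²) ≈ 1.4805e+10, ∠N ≈ 157.98°
|D| = √(14196824² + 263760²) ≈ 1.4199e+07, ∠D ≈ 178.94°
∠L = 157.98° − 178.94° = -20.96°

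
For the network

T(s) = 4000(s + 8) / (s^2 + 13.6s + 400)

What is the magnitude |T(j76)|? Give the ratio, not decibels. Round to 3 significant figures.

55.8

At s = jω = j76:
zero (s+8): 8 + j76 → |·| = √(8²+76²) = √5840 ≈ 76.42, ∠ = arctan(76/8) ≈ 83.99°
quadratic: (j76)² + 13.6·j76 + 400 = -5376 + j1033.6 → |·| ≈ 5474.5, ∠ ≈ 169.12°
|T| = 4000 · 76.42 / 5474.5 ≈ 55.837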